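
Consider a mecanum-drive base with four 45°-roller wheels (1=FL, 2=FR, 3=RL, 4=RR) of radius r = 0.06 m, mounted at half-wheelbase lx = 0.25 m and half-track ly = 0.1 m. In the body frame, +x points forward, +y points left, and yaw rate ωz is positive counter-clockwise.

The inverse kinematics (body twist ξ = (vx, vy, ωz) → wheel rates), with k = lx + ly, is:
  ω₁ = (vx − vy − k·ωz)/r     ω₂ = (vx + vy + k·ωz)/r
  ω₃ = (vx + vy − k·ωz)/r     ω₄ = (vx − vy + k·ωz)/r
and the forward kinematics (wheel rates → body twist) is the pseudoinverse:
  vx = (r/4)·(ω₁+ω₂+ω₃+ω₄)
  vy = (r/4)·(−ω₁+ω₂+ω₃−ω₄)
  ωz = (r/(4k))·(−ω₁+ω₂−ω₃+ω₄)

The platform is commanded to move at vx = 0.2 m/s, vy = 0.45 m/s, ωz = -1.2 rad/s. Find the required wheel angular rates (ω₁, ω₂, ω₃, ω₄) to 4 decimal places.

k = lx + ly = 0.25 + 0.1 = 0.3500;  k·ωz = 0.3500·-1.2 = -0.4200
ω₁ (FL) = (vx − vy − k·ωz)/r = 0.1700/0.06 = 2.8333
ω₂ (FR) = (vx + vy + k·ωz)/r = 0.2300/0.06 = 3.8333
ω₃ (RL) = (vx + vy − k·ωz)/r = 1.0700/0.06 = 17.8333
ω₄ (RR) = (vx − vy + k·ωz)/r = -0.6700/0.06 = -11.1667

(2.8333, 3.8333, 17.8333, -11.1667)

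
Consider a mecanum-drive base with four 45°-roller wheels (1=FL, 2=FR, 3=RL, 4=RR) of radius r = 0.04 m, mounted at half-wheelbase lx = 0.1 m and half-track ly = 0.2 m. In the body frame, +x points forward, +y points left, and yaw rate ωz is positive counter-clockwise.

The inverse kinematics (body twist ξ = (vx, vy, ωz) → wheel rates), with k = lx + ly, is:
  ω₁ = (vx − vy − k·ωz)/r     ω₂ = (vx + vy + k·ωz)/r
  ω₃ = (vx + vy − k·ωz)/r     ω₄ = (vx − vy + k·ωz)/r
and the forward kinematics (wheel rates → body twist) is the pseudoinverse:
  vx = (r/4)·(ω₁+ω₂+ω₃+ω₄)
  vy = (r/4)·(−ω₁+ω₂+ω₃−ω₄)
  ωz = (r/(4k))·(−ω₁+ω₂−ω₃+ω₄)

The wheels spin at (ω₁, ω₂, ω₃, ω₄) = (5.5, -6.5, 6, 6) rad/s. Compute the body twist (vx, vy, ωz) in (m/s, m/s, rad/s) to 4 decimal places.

(0.1100, -0.1200, -0.4000)

k = lx + ly = 0.1 + 0.2 = 0.3000
ω₁+ω₂+ω₃+ω₄ = 11.0000  →  vx = (0.04/4)·11.0000 = 0.1100
−ω₁+ω₂+ω₃−ω₄ = -12.0000  →  vy = (0.04/4)·-12.0000 = -0.1200
−ω₁+ω₂−ω₃+ω₄ = -12.0000  →  ωz = (0.04/1.2000)·-12.0000 = -0.4000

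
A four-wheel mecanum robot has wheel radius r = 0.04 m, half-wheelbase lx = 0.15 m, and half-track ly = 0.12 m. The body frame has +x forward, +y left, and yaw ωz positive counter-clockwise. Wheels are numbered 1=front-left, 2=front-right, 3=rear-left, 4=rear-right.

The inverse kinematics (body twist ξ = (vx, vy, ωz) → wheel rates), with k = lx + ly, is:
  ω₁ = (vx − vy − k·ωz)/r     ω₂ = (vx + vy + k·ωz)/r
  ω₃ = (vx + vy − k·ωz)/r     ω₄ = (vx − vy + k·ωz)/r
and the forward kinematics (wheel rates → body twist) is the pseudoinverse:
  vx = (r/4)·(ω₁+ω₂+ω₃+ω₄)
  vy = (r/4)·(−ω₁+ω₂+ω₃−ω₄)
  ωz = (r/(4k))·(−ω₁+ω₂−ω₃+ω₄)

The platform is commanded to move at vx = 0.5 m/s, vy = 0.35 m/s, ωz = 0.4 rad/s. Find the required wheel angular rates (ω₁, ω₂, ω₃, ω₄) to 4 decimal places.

k = lx + ly = 0.15 + 0.12 = 0.2700;  k·ωz = 0.2700·0.4 = 0.1080
ω₁ (FL) = (vx − vy − k·ωz)/r = 0.0420/0.04 = 1.0500
ω₂ (FR) = (vx + vy + k·ωz)/r = 0.9580/0.04 = 23.9500
ω₃ (RL) = (vx + vy − k·ωz)/r = 0.7420/0.04 = 18.5500
ω₄ (RR) = (vx − vy + k·ωz)/r = 0.2580/0.04 = 6.4500

(1.0500, 23.9500, 18.5500, 6.4500)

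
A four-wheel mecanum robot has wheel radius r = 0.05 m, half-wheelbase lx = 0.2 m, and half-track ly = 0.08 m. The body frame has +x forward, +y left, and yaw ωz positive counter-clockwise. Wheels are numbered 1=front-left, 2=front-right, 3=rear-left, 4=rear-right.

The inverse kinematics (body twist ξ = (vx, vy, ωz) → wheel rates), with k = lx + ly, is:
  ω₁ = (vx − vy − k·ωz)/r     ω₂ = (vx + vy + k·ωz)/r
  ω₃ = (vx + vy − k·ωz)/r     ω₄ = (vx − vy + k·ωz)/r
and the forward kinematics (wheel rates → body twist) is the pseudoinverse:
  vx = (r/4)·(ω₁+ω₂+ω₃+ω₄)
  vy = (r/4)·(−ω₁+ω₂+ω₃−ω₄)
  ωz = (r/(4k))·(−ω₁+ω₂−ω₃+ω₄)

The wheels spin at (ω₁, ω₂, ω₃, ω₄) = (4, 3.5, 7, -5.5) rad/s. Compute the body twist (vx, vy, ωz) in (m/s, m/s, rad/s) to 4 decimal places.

k = lx + ly = 0.2 + 0.08 = 0.2800
ω₁+ω₂+ω₃+ω₄ = 9.0000  →  vx = (0.05/4)·9.0000 = 0.1125
−ω₁+ω₂+ω₃−ω₄ = 12.0000  →  vy = (0.05/4)·12.0000 = 0.1500
−ω₁+ω₂−ω₃+ω₄ = -13.0000  →  ωz = (0.05/1.1200)·-13.0000 = -0.5804

(0.1125, 0.1500, -0.5804)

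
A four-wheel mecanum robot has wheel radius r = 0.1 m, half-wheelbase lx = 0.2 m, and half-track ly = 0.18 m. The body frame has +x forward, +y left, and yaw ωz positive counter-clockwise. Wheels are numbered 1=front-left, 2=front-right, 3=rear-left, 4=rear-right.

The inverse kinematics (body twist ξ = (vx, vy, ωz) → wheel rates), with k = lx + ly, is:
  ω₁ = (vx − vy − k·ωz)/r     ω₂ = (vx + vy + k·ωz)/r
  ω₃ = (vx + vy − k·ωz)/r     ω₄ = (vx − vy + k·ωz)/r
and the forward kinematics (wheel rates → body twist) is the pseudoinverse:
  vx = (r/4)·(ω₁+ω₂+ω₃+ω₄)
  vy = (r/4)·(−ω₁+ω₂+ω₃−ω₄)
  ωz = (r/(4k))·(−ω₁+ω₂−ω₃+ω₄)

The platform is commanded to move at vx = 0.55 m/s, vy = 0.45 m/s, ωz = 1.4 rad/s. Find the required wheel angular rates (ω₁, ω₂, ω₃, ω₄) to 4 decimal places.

k = lx + ly = 0.2 + 0.18 = 0.3800;  k·ωz = 0.3800·1.4 = 0.5320
ω₁ (FL) = (vx − vy − k·ωz)/r = -0.4320/0.1 = -4.3200
ω₂ (FR) = (vx + vy + k·ωz)/r = 1.5320/0.1 = 15.3200
ω₃ (RL) = (vx + vy − k·ωz)/r = 0.4680/0.1 = 4.6800
ω₄ (RR) = (vx − vy + k·ωz)/r = 0.6320/0.1 = 6.3200

(-4.3200, 15.3200, 4.6800, 6.3200)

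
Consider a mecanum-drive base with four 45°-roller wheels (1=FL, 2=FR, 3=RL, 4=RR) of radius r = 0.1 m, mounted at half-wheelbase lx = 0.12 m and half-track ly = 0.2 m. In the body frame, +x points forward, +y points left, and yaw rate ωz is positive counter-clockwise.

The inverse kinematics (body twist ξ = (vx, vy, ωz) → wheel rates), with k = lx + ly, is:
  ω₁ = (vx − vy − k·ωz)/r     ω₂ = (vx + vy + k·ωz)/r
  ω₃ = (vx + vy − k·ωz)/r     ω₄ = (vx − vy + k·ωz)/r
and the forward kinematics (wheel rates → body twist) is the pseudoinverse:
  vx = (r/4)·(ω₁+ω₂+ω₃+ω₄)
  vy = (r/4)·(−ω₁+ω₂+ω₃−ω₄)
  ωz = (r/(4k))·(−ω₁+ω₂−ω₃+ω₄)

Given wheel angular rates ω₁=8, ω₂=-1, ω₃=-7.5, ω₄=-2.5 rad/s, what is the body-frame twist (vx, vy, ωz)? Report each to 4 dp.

k = lx + ly = 0.12 + 0.2 = 0.3200
ω₁+ω₂+ω₃+ω₄ = -3.0000  →  vx = (0.1/4)·-3.0000 = -0.0750
−ω₁+ω₂+ω₃−ω₄ = -14.0000  →  vy = (0.1/4)·-14.0000 = -0.3500
−ω₁+ω₂−ω₃+ω₄ = -4.0000  →  ωz = (0.1/1.2800)·-4.0000 = -0.3125

(-0.0750, -0.3500, -0.3125)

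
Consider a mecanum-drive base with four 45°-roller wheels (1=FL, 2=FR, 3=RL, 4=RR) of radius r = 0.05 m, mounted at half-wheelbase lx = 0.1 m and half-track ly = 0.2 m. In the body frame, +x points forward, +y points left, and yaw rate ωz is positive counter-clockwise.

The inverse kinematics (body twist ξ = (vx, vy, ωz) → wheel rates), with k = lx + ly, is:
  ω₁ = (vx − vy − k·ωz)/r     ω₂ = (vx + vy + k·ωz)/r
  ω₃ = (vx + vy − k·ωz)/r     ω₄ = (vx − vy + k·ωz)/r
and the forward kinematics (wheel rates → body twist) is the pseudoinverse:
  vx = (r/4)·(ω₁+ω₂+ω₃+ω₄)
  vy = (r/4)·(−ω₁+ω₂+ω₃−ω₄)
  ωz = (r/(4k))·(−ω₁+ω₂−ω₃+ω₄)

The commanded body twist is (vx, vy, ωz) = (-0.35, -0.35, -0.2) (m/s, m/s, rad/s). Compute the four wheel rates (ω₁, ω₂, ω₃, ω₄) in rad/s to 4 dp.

(1.2000, -15.2000, -12.8000, -1.2000)

k = lx + ly = 0.1 + 0.2 = 0.3000;  k·ωz = 0.3000·-0.2 = -0.0600
ω₁ (FL) = (vx − vy − k·ωz)/r = 0.0600/0.05 = 1.2000
ω₂ (FR) = (vx + vy + k·ωz)/r = -0.7600/0.05 = -15.2000
ω₃ (RL) = (vx + vy − k·ωz)/r = -0.6400/0.05 = -12.8000
ω₄ (RR) = (vx − vy + k·ωz)/r = -0.0600/0.05 = -1.2000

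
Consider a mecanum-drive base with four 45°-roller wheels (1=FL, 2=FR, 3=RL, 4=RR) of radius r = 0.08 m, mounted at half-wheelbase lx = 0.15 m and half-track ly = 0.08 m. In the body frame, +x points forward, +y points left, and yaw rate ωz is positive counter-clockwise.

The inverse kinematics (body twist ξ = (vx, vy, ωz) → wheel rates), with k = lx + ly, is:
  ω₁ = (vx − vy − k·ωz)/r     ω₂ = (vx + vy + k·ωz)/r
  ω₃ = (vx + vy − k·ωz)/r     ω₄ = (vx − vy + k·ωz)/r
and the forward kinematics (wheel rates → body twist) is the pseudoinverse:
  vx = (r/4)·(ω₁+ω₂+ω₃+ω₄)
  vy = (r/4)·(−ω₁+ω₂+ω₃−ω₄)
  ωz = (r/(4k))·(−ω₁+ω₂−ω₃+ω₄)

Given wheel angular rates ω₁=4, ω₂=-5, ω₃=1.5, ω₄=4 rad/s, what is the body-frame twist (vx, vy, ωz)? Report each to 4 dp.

(0.0900, -0.2300, -0.5652)

k = lx + ly = 0.15 + 0.08 = 0.2300
ω₁+ω₂+ω₃+ω₄ = 4.5000  →  vx = (0.08/4)·4.5000 = 0.0900
−ω₁+ω₂+ω₃−ω₄ = -11.5000  →  vy = (0.08/4)·-11.5000 = -0.2300
−ω₁+ω₂−ω₃+ω₄ = -6.5000  →  ωz = (0.08/0.9200)·-6.5000 = -0.5652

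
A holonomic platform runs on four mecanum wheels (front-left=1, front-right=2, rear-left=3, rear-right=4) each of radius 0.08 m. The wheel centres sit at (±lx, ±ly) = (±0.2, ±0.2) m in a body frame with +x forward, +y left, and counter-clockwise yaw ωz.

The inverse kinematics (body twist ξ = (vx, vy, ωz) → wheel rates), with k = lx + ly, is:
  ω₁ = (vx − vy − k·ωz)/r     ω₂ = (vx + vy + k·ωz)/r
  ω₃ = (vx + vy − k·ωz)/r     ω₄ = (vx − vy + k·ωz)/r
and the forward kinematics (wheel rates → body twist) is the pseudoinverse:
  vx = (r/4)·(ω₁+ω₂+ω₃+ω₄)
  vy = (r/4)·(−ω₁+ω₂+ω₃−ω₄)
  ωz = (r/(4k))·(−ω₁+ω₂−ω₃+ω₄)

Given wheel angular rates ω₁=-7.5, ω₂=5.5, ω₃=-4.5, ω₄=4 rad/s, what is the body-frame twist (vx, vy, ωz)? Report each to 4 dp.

(-0.0500, 0.0900, 1.0750)

k = lx + ly = 0.2 + 0.2 = 0.4000
ω₁+ω₂+ω₃+ω₄ = -2.5000  →  vx = (0.08/4)·-2.5000 = -0.0500
−ω₁+ω₂+ω₃−ω₄ = 4.5000  →  vy = (0.08/4)·4.5000 = 0.0900
−ω₁+ω₂−ω₃+ω₄ = 21.5000  →  ωz = (0.08/1.6000)·21.5000 = 1.0750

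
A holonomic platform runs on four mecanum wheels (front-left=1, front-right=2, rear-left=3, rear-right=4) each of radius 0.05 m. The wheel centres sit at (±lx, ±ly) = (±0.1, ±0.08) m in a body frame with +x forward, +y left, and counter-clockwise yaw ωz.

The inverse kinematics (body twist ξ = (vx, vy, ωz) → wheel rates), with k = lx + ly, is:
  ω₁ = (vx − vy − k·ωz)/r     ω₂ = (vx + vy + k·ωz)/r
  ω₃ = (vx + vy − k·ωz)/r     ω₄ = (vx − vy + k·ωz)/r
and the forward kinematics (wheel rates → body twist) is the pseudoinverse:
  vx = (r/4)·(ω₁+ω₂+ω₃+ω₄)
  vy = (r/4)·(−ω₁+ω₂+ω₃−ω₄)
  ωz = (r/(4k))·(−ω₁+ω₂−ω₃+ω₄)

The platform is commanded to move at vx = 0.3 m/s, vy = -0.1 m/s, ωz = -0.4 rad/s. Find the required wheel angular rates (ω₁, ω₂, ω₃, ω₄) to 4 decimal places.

k = lx + ly = 0.1 + 0.08 = 0.1800;  k·ωz = 0.1800·-0.4 = -0.0720
ω₁ (FL) = (vx − vy − k·ωz)/r = 0.4720/0.05 = 9.4400
ω₂ (FR) = (vx + vy + k·ωz)/r = 0.1280/0.05 = 2.5600
ω₃ (RL) = (vx + vy − k·ωz)/r = 0.2720/0.05 = 5.4400
ω₄ (RR) = (vx − vy + k·ωz)/r = 0.3280/0.05 = 6.5600

(9.4400, 2.5600, 5.4400, 6.5600)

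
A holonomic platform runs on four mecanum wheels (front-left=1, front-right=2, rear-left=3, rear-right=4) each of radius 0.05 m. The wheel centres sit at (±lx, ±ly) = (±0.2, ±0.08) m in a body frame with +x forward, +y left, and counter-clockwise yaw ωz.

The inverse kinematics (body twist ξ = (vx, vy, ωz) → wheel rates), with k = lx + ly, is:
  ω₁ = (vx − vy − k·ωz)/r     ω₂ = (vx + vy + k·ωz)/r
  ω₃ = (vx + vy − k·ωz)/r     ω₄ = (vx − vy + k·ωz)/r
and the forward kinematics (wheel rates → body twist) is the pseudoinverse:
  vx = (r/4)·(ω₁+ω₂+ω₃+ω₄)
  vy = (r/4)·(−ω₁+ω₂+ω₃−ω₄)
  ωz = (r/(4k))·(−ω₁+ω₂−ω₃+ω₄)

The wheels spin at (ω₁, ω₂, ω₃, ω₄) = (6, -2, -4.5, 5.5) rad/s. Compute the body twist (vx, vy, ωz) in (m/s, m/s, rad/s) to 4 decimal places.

k = lx + ly = 0.2 + 0.08 = 0.2800
ω₁+ω₂+ω₃+ω₄ = 5.0000  →  vx = (0.05/4)·5.0000 = 0.0625
−ω₁+ω₂+ω₃−ω₄ = -18.0000  →  vy = (0.05/4)·-18.0000 = -0.2250
−ω₁+ω₂−ω₃+ω₄ = 2.0000  →  ωz = (0.05/1.1200)·2.0000 = 0.0893

(0.0625, -0.2250, 0.0893)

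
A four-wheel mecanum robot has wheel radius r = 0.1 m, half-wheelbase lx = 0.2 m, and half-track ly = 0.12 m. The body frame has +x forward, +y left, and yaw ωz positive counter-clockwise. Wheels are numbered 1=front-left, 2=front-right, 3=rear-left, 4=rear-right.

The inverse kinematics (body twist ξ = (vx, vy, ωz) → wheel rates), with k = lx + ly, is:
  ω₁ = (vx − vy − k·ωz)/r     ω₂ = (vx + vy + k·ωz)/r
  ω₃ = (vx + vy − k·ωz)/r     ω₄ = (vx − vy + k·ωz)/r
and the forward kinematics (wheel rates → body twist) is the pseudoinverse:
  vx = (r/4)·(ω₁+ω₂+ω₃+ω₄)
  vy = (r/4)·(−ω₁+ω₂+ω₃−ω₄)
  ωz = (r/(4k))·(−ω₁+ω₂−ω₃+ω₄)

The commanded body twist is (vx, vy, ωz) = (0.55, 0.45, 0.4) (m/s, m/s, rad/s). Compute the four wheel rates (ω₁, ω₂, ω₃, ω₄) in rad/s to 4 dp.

k = lx + ly = 0.2 + 0.12 = 0.3200;  k·ωz = 0.3200·0.4 = 0.1280
ω₁ (FL) = (vx − vy − k·ωz)/r = -0.0280/0.1 = -0.2800
ω₂ (FR) = (vx + vy + k·ωz)/r = 1.1280/0.1 = 11.2800
ω₃ (RL) = (vx + vy − k·ωz)/r = 0.8720/0.1 = 8.7200
ω₄ (RR) = (vx − vy + k·ωz)/r = 0.2280/0.1 = 2.2800

(-0.2800, 11.2800, 8.7200, 2.2800)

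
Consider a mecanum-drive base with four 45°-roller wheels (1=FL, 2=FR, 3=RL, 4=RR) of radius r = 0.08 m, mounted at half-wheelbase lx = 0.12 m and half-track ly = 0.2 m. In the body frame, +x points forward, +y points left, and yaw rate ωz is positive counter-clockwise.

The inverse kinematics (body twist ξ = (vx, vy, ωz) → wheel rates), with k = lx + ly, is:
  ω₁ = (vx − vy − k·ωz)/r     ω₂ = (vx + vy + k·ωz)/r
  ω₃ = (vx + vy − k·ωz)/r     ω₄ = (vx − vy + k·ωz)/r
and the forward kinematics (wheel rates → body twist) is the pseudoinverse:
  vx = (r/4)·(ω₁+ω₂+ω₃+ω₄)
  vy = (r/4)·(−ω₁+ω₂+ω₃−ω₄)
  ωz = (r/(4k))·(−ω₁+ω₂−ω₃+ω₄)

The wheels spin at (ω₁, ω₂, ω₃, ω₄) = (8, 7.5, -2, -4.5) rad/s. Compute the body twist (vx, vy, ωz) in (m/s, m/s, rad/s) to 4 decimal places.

(0.1800, 0.0400, -0.1875)

k = lx + ly = 0.12 + 0.2 = 0.3200
ω₁+ω₂+ω₃+ω₄ = 9.0000  →  vx = (0.08/4)·9.0000 = 0.1800
−ω₁+ω₂+ω₃−ω₄ = 2.0000  →  vy = (0.08/4)·2.0000 = 0.0400
−ω₁+ω₂−ω₃+ω₄ = -3.0000  →  ωz = (0.08/1.2800)·-3.0000 = -0.1875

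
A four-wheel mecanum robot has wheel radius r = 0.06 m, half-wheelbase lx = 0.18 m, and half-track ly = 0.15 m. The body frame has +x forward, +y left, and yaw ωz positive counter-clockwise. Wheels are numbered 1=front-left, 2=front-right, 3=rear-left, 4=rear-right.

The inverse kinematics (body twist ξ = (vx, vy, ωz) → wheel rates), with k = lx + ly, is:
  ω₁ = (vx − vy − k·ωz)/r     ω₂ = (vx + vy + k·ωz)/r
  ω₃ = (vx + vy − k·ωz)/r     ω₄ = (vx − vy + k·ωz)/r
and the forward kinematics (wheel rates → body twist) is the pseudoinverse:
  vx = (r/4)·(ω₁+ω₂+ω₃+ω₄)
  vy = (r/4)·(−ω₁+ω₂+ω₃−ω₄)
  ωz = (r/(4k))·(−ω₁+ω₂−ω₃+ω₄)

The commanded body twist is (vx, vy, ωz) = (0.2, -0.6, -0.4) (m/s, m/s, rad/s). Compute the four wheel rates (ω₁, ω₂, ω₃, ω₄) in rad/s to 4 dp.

k = lx + ly = 0.18 + 0.15 = 0.3300;  k·ωz = 0.3300·-0.4 = -0.1320
ω₁ (FL) = (vx − vy − k·ωz)/r = 0.9320/0.06 = 15.5333
ω₂ (FR) = (vx + vy + k·ωz)/r = -0.5320/0.06 = -8.8667
ω₃ (RL) = (vx + vy − k·ωz)/r = -0.2680/0.06 = -4.4667
ω₄ (RR) = (vx − vy + k·ωz)/r = 0.6680/0.06 = 11.1333

(15.5333, -8.8667, -4.4667, 11.1333)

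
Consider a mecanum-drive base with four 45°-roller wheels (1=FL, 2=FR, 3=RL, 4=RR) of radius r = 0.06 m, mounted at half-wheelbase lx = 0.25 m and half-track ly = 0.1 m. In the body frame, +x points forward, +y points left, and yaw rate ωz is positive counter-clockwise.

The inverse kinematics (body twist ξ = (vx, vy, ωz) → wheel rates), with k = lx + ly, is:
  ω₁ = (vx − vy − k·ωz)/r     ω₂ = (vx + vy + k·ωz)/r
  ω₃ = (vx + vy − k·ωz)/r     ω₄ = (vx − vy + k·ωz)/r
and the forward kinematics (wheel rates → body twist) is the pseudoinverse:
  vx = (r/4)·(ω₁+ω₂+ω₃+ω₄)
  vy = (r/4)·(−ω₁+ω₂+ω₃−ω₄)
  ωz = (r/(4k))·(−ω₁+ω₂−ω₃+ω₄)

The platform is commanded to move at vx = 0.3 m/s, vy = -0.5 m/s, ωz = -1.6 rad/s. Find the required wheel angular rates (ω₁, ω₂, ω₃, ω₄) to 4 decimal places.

(22.6667, -12.6667, 6.0000, 4.0000)

k = lx + ly = 0.25 + 0.1 = 0.3500;  k·ωz = 0.3500·-1.6 = -0.5600
ω₁ (FL) = (vx − vy − k·ωz)/r = 1.3600/0.06 = 22.6667
ω₂ (FR) = (vx + vy + k·ωz)/r = -0.7600/0.06 = -12.6667
ω₃ (RL) = (vx + vy − k·ωz)/r = 0.3600/0.06 = 6.0000
ω₄ (RR) = (vx − vy + k·ωz)/r = 0.2400/0.06 = 4.0000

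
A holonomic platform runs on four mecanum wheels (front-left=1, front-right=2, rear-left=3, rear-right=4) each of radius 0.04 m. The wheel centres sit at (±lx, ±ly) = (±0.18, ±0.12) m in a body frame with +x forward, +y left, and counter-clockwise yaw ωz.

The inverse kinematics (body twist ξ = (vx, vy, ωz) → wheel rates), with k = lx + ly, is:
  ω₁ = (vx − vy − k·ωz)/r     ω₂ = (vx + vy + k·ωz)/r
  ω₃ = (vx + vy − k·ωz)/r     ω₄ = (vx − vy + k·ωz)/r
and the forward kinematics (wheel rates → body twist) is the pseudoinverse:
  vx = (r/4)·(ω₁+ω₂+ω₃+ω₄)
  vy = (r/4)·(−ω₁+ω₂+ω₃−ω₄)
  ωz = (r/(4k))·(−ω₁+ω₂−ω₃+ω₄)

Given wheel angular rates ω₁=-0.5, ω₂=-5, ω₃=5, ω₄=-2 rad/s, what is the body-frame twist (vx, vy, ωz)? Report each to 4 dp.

k = lx + ly = 0.18 + 0.12 = 0.3000
ω₁+ω₂+ω₃+ω₄ = -2.5000  →  vx = (0.04/4)·-2.5000 = -0.0250
−ω₁+ω₂+ω₃−ω₄ = 2.5000  →  vy = (0.04/4)·2.5000 = 0.0250
−ω₁+ω₂−ω₃+ω₄ = -11.5000  →  ωz = (0.04/1.2000)·-11.5000 = -0.3833

(-0.0250, 0.0250, -0.3833)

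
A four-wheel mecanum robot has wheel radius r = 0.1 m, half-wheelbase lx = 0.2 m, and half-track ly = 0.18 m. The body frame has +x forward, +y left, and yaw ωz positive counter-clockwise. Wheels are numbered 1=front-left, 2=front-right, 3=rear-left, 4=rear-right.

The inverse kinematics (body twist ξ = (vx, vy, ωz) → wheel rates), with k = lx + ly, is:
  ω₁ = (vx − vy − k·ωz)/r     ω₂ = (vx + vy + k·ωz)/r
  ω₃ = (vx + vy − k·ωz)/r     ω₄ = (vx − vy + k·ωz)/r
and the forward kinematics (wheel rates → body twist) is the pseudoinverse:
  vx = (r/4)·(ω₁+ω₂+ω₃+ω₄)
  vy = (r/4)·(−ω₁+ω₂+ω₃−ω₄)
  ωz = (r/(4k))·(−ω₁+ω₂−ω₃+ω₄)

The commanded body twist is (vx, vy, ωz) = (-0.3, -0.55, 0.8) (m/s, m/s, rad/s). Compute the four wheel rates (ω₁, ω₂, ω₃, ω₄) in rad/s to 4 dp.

k = lx + ly = 0.2 + 0.18 = 0.3800;  k·ωz = 0.3800·0.8 = 0.3040
ω₁ (FL) = (vx − vy − k·ωz)/r = -0.0540/0.1 = -0.5400
ω₂ (FR) = (vx + vy + k·ωz)/r = -0.5460/0.1 = -5.4600
ω₃ (RL) = (vx + vy − k·ωz)/r = -1.1540/0.1 = -11.5400
ω₄ (RR) = (vx − vy + k·ωz)/r = 0.5540/0.1 = 5.5400

(-0.5400, -5.4600, -11.5400, 5.5400)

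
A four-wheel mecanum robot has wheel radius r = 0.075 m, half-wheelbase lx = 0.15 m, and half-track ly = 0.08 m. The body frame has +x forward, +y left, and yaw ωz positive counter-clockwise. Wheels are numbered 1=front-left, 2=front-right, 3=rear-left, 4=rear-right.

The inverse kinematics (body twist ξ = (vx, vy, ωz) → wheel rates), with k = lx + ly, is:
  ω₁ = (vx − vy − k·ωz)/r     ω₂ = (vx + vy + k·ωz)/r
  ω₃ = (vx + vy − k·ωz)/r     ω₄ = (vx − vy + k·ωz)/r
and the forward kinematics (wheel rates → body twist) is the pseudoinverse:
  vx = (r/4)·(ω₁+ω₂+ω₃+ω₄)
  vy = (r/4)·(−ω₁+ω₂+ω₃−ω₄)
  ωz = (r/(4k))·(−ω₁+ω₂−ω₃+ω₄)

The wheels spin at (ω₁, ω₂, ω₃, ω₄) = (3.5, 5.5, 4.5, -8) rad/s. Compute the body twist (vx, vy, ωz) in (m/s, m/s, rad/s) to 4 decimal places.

k = lx + ly = 0.15 + 0.08 = 0.2300
ω₁+ω₂+ω₃+ω₄ = 5.5000  →  vx = (0.075/4)·5.5000 = 0.1031
−ω₁+ω₂+ω₃−ω₄ = 14.5000  →  vy = (0.075/4)·14.5000 = 0.2719
−ω₁+ω₂−ω₃+ω₄ = -10.5000  →  ωz = (0.075/0.9200)·-10.5000 = -0.8560

(0.1031, 0.2719, -0.8560)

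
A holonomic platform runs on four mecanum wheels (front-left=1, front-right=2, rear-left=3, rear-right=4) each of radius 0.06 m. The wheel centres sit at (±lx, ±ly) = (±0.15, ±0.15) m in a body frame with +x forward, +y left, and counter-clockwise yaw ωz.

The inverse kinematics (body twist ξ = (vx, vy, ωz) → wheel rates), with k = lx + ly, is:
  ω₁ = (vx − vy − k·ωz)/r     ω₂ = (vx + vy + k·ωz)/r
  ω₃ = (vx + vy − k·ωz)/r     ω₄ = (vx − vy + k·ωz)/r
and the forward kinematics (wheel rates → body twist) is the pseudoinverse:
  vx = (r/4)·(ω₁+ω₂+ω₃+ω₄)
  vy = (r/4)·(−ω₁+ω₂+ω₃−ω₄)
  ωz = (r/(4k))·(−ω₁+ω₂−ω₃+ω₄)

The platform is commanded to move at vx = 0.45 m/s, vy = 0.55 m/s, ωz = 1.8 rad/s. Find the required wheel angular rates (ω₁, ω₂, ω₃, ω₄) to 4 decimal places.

k = lx + ly = 0.15 + 0.15 = 0.3000;  k·ωz = 0.3000·1.8 = 0.5400
ω₁ (FL) = (vx − vy − k·ωz)/r = -0.6400/0.06 = -10.6667
ω₂ (FR) = (vx + vy + k·ωz)/r = 1.5400/0.06 = 25.6667
ω₃ (RL) = (vx + vy − k·ωz)/r = 0.4600/0.06 = 7.6667
ω₄ (RR) = (vx − vy + k·ωz)/r = 0.4400/0.06 = 7.3333

(-10.6667, 25.6667, 7.6667, 7.3333)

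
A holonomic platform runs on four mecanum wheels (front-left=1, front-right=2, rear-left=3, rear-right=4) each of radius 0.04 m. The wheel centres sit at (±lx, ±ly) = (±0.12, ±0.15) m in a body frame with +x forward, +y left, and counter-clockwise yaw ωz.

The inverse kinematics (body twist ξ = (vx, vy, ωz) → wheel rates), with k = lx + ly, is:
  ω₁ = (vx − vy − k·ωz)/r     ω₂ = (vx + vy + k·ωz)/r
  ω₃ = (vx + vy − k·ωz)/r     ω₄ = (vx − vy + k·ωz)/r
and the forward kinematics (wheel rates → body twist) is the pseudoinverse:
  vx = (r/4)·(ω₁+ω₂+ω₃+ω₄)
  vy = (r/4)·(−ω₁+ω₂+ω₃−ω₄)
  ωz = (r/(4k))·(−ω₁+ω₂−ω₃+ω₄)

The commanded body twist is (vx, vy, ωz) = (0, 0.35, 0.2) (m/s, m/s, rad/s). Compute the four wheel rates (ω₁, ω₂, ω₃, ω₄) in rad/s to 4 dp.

k = lx + ly = 0.12 + 0.15 = 0.2700;  k·ωz = 0.2700·0.2 = 0.0540
ω₁ (FL) = (vx − vy − k·ωz)/r = -0.4040/0.04 = -10.1000
ω₂ (FR) = (vx + vy + k·ωz)/r = 0.4040/0.04 = 10.1000
ω₃ (RL) = (vx + vy − k·ωz)/r = 0.2960/0.04 = 7.4000
ω₄ (RR) = (vx − vy + k·ωz)/r = -0.2960/0.04 = -7.4000

(-10.1000, 10.1000, 7.4000, -7.4000)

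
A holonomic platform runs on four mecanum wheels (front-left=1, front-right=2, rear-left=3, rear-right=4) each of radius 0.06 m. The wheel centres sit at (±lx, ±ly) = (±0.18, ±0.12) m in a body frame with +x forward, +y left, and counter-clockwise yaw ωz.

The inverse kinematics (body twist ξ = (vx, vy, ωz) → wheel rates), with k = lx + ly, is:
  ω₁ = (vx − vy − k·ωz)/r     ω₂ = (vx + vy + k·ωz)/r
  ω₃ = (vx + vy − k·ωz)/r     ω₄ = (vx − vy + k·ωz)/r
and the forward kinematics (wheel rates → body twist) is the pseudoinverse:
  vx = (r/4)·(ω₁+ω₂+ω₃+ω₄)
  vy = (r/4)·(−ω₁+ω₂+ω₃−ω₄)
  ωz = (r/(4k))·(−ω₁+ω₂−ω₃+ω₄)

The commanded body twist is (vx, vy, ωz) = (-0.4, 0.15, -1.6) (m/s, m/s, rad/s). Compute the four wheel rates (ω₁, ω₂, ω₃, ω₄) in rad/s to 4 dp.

k = lx + ly = 0.18 + 0.12 = 0.3000;  k·ωz = 0.3000·-1.6 = -0.4800
ω₁ (FL) = (vx − vy − k·ωz)/r = -0.0700/0.06 = -1.1667
ω₂ (FR) = (vx + vy + k·ωz)/r = -0.7300/0.06 = -12.1667
ω₃ (RL) = (vx + vy − k·ωz)/r = 0.2300/0.06 = 3.8333
ω₄ (RR) = (vx − vy + k·ωz)/r = -1.0300/0.06 = -17.1667

(-1.1667, -12.1667, 3.8333, -17.1667)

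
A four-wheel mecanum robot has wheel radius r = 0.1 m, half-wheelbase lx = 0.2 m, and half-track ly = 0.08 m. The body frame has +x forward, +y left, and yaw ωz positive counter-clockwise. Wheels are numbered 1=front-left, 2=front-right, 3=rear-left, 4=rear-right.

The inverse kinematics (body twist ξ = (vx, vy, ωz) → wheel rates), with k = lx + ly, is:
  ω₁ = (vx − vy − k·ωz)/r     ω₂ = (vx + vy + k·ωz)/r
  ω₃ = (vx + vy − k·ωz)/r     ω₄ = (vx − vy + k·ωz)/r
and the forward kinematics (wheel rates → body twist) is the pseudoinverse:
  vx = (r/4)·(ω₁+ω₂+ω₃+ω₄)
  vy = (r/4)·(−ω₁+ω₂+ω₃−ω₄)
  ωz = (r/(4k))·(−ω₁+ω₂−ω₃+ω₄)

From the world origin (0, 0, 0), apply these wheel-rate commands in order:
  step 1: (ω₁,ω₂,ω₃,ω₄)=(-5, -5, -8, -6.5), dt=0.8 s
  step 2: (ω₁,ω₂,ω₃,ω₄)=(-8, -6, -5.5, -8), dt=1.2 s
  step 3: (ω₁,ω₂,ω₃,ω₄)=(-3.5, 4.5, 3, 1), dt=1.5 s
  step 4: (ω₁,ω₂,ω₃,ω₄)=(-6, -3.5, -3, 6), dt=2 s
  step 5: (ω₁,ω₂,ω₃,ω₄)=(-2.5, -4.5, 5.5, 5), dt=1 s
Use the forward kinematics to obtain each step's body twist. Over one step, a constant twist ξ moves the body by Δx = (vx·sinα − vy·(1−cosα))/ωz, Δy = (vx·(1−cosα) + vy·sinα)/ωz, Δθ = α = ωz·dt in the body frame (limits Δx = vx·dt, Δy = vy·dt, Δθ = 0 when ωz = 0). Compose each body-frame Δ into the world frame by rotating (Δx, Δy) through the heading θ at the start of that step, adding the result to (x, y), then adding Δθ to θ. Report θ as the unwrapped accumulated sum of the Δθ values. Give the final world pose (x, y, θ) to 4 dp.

step 1: ξ=(vx,vy,ωz)=(-0.6125, -0.0375, 0.1339), dt=0.8 → body Δ=(-0.4875, -0.0562, 0.1071) → world pose (-0.4875, -0.0562, 0.1071)
step 2: ξ=(vx,vy,ωz)=(-0.6875, 0.1125, -0.0446), dt=1.2 → body Δ=(-0.8210, 0.1570, -0.0536) → world pose (-1.3205, 0.0122, 0.0536)
step 3: ξ=(vx,vy,ωz)=(0.1250, 0.2500, 0.5357), dt=1.5 → body Δ=(0.0252, 0.4073, 0.8036) → world pose (-1.3171, 0.4202, 0.8571)
step 4: ξ=(vx,vy,ωz)=(-0.1625, -0.1625, 1.0268), dt=2.0 → body Δ=(0.0916, -0.3719, 2.0536) → world pose (-0.9761, 0.2460, 2.9107)
step 5: ξ=(vx,vy,ωz)=(0.0875, -0.0375, -0.2232), dt=1.0 → body Δ=(0.0826, -0.0469, -0.2232) → world pose (-1.0457, 0.3106, 2.6875)

(-1.0457, 0.3106, 2.6875)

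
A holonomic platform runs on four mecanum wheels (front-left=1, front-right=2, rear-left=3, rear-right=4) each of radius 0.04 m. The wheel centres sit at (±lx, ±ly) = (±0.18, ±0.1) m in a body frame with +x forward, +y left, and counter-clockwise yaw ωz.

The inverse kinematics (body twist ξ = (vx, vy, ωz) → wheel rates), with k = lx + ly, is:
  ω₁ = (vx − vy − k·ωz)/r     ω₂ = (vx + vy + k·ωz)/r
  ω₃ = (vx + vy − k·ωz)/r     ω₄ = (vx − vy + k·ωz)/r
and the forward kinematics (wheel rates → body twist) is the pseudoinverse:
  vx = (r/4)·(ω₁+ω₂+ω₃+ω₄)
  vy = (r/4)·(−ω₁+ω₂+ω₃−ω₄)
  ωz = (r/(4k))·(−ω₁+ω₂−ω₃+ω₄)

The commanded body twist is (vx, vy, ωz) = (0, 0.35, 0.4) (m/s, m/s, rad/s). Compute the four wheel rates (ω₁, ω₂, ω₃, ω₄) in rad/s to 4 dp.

k = lx + ly = 0.18 + 0.1 = 0.2800;  k·ωz = 0.2800·0.4 = 0.1120
ω₁ (FL) = (vx − vy − k·ωz)/r = -0.4620/0.04 = -11.5500
ω₂ (FR) = (vx + vy + k·ωz)/r = 0.4620/0.04 = 11.5500
ω₃ (RL) = (vx + vy − k·ωz)/r = 0.2380/0.04 = 5.9500
ω₄ (RR) = (vx − vy + k·ωz)/r = -0.2380/0.04 = -5.9500

(-11.5500, 11.5500, 5.9500, -5.9500)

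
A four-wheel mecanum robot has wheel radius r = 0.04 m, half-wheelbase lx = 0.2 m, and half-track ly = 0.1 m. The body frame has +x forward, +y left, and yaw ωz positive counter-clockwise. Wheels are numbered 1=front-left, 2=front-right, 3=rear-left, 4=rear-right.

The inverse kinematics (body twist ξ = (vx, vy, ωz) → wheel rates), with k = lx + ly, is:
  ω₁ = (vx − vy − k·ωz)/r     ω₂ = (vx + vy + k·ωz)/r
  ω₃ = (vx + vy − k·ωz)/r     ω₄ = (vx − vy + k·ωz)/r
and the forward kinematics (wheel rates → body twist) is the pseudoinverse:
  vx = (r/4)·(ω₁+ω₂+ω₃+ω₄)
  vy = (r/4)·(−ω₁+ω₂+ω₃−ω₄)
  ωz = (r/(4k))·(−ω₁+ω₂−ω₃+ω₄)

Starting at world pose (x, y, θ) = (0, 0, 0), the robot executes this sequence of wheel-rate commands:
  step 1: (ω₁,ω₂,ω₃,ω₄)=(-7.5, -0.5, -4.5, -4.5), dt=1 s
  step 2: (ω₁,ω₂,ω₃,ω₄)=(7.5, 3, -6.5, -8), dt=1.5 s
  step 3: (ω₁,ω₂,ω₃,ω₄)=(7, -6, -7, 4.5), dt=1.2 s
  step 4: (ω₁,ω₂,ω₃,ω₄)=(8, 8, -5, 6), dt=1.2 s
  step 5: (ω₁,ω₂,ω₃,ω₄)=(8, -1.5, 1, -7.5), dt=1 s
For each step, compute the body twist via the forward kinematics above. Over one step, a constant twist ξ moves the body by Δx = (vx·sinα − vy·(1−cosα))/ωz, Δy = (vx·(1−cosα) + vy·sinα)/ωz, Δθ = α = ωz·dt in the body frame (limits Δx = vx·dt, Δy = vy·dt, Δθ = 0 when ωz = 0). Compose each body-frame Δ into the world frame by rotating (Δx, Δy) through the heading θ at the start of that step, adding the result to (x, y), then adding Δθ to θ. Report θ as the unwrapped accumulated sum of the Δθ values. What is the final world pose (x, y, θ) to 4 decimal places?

(-0.0649, -0.4122, -0.2867)

step 1: ξ=(vx,vy,ωz)=(-0.1700, 0.0700, 0.2333), dt=1.0 → body Δ=(-0.1766, 0.0496, 0.2333) → world pose (-0.1766, 0.0496, 0.2333)
step 2: ξ=(vx,vy,ωz)=(-0.0400, -0.0300, -0.2000), dt=1.5 → body Δ=(-0.0658, -0.0354, -0.3000) → world pose (-0.2324, 0.0000, -0.0667)
step 3: ξ=(vx,vy,ωz)=(-0.0150, -0.2450, -0.0500), dt=1.2 → body Δ=(-0.0268, -0.2933, -0.0600) → world pose (-0.2787, -0.2909, -0.1267)
step 4: ξ=(vx,vy,ωz)=(0.1700, -0.1100, 0.3667), dt=1.2 → body Δ=(0.2261, -0.0836, 0.4400) → world pose (-0.0650, -0.4024, 0.3133)
step 5: ξ=(vx,vy,ωz)=(0.0000, -0.0100, -0.6000), dt=1.0 → body Δ=(-0.0029, -0.0094, -0.6000) → world pose (-0.0649, -0.4122, -0.2867)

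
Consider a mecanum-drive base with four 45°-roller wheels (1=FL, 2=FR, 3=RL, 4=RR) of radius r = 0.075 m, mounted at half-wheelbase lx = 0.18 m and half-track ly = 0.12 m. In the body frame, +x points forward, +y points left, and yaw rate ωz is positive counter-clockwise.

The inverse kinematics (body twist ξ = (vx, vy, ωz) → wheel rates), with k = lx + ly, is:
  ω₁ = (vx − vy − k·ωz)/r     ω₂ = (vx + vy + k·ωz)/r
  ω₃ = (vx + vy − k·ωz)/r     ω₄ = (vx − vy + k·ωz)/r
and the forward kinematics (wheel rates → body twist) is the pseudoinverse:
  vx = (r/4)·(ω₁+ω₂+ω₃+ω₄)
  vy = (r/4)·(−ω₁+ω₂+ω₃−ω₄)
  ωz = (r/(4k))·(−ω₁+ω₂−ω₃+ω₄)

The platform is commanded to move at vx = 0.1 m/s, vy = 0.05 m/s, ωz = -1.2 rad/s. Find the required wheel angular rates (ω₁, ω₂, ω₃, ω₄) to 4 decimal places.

(5.4667, -2.8000, 6.8000, -4.1333)

k = lx + ly = 0.18 + 0.12 = 0.3000;  k·ωz = 0.3000·-1.2 = -0.3600
ω₁ (FL) = (vx − vy − k·ωz)/r = 0.4100/0.075 = 5.4667
ω₂ (FR) = (vx + vy + k·ωz)/r = -0.2100/0.075 = -2.8000
ω₃ (RL) = (vx + vy − k·ωz)/r = 0.5100/0.075 = 6.8000
ω₄ (RR) = (vx − vy + k·ωz)/r = -0.3100/0.075 = -4.1333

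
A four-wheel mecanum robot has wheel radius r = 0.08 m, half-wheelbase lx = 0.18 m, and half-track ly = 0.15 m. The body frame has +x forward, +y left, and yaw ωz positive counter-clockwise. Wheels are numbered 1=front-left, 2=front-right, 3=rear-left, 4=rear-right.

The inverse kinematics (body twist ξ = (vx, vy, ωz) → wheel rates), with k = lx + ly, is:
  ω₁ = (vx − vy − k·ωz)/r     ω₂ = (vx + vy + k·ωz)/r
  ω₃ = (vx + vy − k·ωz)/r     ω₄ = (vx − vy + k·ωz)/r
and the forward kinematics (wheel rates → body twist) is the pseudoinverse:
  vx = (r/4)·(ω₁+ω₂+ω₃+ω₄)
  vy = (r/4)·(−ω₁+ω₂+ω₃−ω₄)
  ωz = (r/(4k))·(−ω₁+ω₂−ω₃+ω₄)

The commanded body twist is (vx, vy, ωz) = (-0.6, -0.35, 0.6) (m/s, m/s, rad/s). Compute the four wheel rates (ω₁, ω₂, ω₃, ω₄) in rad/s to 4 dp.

k = lx + ly = 0.18 + 0.15 = 0.3300;  k·ωz = 0.3300·0.6 = 0.1980
ω₁ (FL) = (vx − vy − k·ωz)/r = -0.4480/0.08 = -5.6000
ω₂ (FR) = (vx + vy + k·ωz)/r = -0.7520/0.08 = -9.4000
ω₃ (RL) = (vx + vy − k·ωz)/r = -1.1480/0.08 = -14.3500
ω₄ (RR) = (vx − vy + k·ωz)/r = -0.0520/0.08 = -0.6500

(-5.6000, -9.4000, -14.3500, -0.6500)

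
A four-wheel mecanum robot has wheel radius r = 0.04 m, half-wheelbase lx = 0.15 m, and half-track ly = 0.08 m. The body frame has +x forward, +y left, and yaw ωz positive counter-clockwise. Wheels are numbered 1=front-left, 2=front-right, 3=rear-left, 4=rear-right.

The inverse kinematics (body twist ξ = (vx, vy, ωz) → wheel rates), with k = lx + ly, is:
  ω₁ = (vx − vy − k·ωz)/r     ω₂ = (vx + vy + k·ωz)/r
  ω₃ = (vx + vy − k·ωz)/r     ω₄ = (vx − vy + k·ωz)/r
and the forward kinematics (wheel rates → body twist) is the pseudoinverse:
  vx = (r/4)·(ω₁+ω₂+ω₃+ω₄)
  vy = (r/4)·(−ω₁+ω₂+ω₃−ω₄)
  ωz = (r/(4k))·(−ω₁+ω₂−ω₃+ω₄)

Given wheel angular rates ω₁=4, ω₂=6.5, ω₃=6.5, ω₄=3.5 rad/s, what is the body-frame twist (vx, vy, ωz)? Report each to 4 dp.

k = lx + ly = 0.15 + 0.08 = 0.2300
ω₁+ω₂+ω₃+ω₄ = 20.5000  →  vx = (0.04/4)·20.5000 = 0.2050
−ω₁+ω₂+ω₃−ω₄ = 5.5000  →  vy = (0.04/4)·5.5000 = 0.0550
−ω₁+ω₂−ω₃+ω₄ = -0.5000  →  ωz = (0.04/0.9200)·-0.5000 = -0.0217

(0.2050, 0.0550, -0.0217)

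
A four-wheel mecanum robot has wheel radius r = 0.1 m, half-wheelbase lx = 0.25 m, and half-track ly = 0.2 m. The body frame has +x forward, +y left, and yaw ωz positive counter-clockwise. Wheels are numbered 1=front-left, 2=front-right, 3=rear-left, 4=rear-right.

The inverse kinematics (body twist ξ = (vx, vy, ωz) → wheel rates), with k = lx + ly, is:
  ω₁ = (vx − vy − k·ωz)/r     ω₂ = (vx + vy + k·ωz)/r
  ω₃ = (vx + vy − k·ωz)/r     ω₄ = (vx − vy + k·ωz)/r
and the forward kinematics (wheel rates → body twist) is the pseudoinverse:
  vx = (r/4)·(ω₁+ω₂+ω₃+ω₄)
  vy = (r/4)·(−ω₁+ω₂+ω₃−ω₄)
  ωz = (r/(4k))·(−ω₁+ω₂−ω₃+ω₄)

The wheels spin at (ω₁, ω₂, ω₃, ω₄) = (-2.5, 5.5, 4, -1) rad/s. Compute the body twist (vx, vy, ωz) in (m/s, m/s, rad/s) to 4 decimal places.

k = lx + ly = 0.25 + 0.2 = 0.4500
ω₁+ω₂+ω₃+ω₄ = 6.0000  →  vx = (0.1/4)·6.0000 = 0.1500
−ω₁+ω₂+ω₃−ω₄ = 13.0000  →  vy = (0.1/4)·13.0000 = 0.3250
−ω₁+ω₂−ω₃+ω₄ = 3.0000  →  ωz = (0.1/1.8000)·3.0000 = 0.1667

(0.1500, 0.3250, 0.1667)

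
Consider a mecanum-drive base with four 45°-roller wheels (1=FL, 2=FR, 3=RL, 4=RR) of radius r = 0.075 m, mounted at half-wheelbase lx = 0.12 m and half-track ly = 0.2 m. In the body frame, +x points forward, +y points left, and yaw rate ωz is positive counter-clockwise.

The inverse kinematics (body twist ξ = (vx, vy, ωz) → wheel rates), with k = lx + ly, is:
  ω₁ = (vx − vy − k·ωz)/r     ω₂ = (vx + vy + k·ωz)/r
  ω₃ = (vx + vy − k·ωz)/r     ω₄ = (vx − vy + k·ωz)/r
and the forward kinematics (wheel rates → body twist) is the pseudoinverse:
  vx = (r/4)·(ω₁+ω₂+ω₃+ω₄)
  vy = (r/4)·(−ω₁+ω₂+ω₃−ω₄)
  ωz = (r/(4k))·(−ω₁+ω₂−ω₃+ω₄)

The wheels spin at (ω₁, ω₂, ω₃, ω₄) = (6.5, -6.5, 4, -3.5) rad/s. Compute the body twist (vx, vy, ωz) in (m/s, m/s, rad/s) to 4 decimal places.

k = lx + ly = 0.12 + 0.2 = 0.3200
ω₁+ω₂+ω₃+ω₄ = 0.5000  →  vx = (0.075/4)·0.5000 = 0.0094
−ω₁+ω₂+ω₃−ω₄ = -5.5000  →  vy = (0.075/4)·-5.5000 = -0.1031
−ω₁+ω₂−ω₃+ω₄ = -20.5000  →  ωz = (0.075/1.2800)·-20.5000 = -1.2012

(0.0094, -0.1031, -1.2012)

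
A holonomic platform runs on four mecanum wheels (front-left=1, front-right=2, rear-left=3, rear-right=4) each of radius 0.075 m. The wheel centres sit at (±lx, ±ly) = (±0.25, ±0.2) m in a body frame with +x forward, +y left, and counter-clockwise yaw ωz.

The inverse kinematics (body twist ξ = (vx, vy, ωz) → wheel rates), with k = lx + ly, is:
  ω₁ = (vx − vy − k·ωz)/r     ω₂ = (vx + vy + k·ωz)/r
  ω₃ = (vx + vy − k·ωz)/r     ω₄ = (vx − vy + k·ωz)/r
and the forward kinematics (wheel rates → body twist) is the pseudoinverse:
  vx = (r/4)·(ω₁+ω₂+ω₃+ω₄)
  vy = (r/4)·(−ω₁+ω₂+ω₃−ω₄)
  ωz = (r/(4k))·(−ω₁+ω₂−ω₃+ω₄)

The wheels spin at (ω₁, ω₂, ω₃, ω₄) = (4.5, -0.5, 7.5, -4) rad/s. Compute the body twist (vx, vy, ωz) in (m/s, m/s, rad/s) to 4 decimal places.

(0.1406, 0.1219, -0.6875)

k = lx + ly = 0.25 + 0.2 = 0.4500
ω₁+ω₂+ω₃+ω₄ = 7.5000  →  vx = (0.075/4)·7.5000 = 0.1406
−ω₁+ω₂+ω₃−ω₄ = 6.5000  →  vy = (0.075/4)·6.5000 = 0.1219
−ω₁+ω₂−ω₃+ω₄ = -16.5000  →  ωz = (0.075/1.8000)·-16.5000 = -0.6875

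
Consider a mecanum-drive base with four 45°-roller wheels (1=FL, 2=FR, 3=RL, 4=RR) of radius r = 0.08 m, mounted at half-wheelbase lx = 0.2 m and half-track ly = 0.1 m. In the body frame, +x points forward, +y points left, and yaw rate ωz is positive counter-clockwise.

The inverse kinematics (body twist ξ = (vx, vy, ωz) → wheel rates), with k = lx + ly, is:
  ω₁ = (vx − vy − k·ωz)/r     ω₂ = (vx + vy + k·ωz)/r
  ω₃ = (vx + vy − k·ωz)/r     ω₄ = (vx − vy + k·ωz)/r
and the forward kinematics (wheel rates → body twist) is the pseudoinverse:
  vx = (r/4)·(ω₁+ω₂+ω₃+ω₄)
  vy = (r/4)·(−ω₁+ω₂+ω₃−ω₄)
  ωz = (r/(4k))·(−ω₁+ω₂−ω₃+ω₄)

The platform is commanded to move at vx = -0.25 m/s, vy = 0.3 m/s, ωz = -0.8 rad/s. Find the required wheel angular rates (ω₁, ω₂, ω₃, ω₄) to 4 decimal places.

k = lx + ly = 0.2 + 0.1 = 0.3000;  k·ωz = 0.3000·-0.8 = -0.2400
ω₁ (FL) = (vx − vy − k·ωz)/r = -0.3100/0.08 = -3.8750
ω₂ (FR) = (vx + vy + k·ωz)/r = -0.1900/0.08 = -2.3750
ω₃ (RL) = (vx + vy − k·ωz)/r = 0.2900/0.08 = 3.6250
ω₄ (RR) = (vx − vy + k·ωz)/r = -0.7900/0.08 = -9.8750

(-3.8750, -2.3750, 3.6250, -9.8750)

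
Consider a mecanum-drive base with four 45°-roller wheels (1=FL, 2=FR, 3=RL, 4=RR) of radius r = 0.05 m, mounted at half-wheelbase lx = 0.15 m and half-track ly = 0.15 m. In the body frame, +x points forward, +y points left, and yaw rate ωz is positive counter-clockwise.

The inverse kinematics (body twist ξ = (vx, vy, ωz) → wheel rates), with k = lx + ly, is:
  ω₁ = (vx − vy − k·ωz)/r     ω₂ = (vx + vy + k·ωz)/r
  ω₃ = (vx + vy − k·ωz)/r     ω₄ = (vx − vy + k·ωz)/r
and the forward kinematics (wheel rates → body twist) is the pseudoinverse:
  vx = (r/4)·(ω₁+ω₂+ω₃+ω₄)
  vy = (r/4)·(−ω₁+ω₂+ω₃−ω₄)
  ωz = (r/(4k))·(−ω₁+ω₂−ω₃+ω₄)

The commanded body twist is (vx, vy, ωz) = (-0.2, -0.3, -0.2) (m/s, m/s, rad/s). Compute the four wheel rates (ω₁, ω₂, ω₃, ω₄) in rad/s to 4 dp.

k = lx + ly = 0.15 + 0.15 = 0.3000;  k·ωz = 0.3000·-0.2 = -0.0600
ω₁ (FL) = (vx − vy − k·ωz)/r = 0.1600/0.05 = 3.2000
ω₂ (FR) = (vx + vy + k·ωz)/r = -0.5600/0.05 = -11.2000
ω₃ (RL) = (vx + vy − k·ωz)/r = -0.4400/0.05 = -8.8000
ω₄ (RR) = (vx − vy + k·ωz)/r = 0.0400/0.05 = 0.8000

(3.2000, -11.2000, -8.8000, 0.8000)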